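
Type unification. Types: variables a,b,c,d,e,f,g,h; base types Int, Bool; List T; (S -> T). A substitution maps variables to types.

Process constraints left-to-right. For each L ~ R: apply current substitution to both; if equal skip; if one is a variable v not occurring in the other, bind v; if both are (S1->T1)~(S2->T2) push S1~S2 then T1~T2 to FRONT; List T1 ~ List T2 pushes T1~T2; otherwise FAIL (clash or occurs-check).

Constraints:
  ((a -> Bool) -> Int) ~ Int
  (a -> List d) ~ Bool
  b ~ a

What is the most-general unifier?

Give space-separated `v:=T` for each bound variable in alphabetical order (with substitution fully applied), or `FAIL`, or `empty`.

Answer: FAIL

Derivation:
step 1: unify ((a -> Bool) -> Int) ~ Int  [subst: {-} | 2 pending]
  clash: ((a -> Bool) -> Int) vs Int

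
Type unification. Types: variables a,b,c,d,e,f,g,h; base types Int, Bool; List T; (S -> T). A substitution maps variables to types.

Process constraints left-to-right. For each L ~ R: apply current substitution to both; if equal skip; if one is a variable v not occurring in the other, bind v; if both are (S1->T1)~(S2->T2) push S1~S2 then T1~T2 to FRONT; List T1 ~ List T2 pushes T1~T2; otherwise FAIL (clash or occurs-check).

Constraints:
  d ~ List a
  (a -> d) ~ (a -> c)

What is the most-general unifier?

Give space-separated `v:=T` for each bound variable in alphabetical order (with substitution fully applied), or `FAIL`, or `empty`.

step 1: unify d ~ List a  [subst: {-} | 1 pending]
  bind d := List a
step 2: unify (a -> List a) ~ (a -> c)  [subst: {d:=List a} | 0 pending]
  -> decompose arrow: push a~a, List a~c
step 3: unify a ~ a  [subst: {d:=List a} | 1 pending]
  -> identical, skip
step 4: unify List a ~ c  [subst: {d:=List a} | 0 pending]
  bind c := List a

Answer: c:=List a d:=List a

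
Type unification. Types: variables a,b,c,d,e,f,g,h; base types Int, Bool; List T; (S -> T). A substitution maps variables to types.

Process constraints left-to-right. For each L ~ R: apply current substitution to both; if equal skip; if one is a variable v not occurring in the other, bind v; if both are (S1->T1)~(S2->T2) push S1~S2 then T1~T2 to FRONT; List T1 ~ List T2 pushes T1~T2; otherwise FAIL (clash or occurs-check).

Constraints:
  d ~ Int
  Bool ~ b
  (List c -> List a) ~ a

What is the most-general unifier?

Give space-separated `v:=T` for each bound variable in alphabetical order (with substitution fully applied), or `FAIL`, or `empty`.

step 1: unify d ~ Int  [subst: {-} | 2 pending]
  bind d := Int
step 2: unify Bool ~ b  [subst: {d:=Int} | 1 pending]
  bind b := Bool
step 3: unify (List c -> List a) ~ a  [subst: {d:=Int, b:=Bool} | 0 pending]
  occurs-check fail

Answer: FAIL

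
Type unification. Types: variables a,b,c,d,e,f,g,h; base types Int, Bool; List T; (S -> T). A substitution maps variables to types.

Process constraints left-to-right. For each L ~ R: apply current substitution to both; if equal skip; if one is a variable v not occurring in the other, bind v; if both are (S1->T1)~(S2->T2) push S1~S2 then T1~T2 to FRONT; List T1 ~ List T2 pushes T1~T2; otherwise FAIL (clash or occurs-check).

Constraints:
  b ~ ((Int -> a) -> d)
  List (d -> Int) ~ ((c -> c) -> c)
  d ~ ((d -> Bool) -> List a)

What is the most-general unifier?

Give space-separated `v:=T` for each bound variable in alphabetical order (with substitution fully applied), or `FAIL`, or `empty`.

Answer: FAIL

Derivation:
step 1: unify b ~ ((Int -> a) -> d)  [subst: {-} | 2 pending]
  bind b := ((Int -> a) -> d)
step 2: unify List (d -> Int) ~ ((c -> c) -> c)  [subst: {b:=((Int -> a) -> d)} | 1 pending]
  clash: List (d -> Int) vs ((c -> c) -> c)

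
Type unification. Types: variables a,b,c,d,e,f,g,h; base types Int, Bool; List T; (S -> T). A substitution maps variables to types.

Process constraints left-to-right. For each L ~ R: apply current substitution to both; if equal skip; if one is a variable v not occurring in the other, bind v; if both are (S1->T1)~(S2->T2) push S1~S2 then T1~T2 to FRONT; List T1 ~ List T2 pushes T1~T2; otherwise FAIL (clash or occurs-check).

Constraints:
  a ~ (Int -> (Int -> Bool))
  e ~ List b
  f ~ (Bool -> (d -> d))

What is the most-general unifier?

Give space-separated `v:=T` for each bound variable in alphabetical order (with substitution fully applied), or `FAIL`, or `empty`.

step 1: unify a ~ (Int -> (Int -> Bool))  [subst: {-} | 2 pending]
  bind a := (Int -> (Int -> Bool))
step 2: unify e ~ List b  [subst: {a:=(Int -> (Int -> Bool))} | 1 pending]
  bind e := List b
step 3: unify f ~ (Bool -> (d -> d))  [subst: {a:=(Int -> (Int -> Bool)), e:=List b} | 0 pending]
  bind f := (Bool -> (d -> d))

Answer: a:=(Int -> (Int -> Bool)) e:=List b f:=(Bool -> (d -> d))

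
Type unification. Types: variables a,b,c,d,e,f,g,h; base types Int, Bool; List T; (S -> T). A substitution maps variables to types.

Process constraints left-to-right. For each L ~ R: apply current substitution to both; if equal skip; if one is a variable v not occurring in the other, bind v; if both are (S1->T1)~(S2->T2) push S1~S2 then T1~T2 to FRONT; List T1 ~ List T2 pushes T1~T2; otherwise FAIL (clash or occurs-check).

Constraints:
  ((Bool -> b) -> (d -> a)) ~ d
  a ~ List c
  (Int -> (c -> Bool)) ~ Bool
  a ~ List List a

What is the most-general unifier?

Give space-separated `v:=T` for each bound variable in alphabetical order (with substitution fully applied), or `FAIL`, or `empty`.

Answer: FAIL

Derivation:
step 1: unify ((Bool -> b) -> (d -> a)) ~ d  [subst: {-} | 3 pending]
  occurs-check fail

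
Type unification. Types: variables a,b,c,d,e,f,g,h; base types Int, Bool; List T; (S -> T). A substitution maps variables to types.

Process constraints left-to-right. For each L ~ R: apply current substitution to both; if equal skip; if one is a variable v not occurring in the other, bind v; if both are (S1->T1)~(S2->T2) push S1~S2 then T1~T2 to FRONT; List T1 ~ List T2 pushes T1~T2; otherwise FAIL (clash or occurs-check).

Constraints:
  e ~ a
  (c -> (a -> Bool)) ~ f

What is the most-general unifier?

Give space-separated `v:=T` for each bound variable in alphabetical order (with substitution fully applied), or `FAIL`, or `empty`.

Answer: e:=a f:=(c -> (a -> Bool))

Derivation:
step 1: unify e ~ a  [subst: {-} | 1 pending]
  bind e := a
step 2: unify (c -> (a -> Bool)) ~ f  [subst: {e:=a} | 0 pending]
  bind f := (c -> (a -> Bool))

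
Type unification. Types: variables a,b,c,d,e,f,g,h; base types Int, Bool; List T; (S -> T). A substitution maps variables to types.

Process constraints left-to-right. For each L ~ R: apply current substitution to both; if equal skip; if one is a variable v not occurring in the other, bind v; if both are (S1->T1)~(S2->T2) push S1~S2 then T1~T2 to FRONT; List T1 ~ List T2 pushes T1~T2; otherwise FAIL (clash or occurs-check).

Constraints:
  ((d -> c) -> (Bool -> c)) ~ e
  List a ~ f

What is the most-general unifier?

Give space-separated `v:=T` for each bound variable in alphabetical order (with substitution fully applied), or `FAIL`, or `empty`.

Answer: e:=((d -> c) -> (Bool -> c)) f:=List a

Derivation:
step 1: unify ((d -> c) -> (Bool -> c)) ~ e  [subst: {-} | 1 pending]
  bind e := ((d -> c) -> (Bool -> c))
step 2: unify List a ~ f  [subst: {e:=((d -> c) -> (Bool -> c))} | 0 pending]
  bind f := List a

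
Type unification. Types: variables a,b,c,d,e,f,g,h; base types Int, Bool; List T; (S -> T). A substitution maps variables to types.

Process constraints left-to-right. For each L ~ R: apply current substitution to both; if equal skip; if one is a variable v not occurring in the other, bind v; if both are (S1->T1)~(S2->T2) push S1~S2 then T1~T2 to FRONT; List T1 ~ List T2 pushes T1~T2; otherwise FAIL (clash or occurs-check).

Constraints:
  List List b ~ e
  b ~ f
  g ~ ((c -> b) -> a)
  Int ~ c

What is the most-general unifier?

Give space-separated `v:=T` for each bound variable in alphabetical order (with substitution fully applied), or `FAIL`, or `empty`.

Answer: b:=f c:=Int e:=List List f g:=((Int -> f) -> a)

Derivation:
step 1: unify List List b ~ e  [subst: {-} | 3 pending]
  bind e := List List b
step 2: unify b ~ f  [subst: {e:=List List b} | 2 pending]
  bind b := f
step 3: unify g ~ ((c -> f) -> a)  [subst: {e:=List List b, b:=f} | 1 pending]
  bind g := ((c -> f) -> a)
step 4: unify Int ~ c  [subst: {e:=List List b, b:=f, g:=((c -> f) -> a)} | 0 pending]
  bind c := Int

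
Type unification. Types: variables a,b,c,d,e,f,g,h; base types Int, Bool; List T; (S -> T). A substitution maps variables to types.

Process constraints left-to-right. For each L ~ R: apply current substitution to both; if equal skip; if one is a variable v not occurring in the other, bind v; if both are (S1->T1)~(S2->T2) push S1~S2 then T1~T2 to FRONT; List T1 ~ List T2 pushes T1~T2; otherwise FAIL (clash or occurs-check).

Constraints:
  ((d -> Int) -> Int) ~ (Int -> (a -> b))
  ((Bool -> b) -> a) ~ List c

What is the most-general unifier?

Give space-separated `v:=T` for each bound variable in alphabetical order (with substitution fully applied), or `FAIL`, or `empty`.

step 1: unify ((d -> Int) -> Int) ~ (Int -> (a -> b))  [subst: {-} | 1 pending]
  -> decompose arrow: push (d -> Int)~Int, Int~(a -> b)
step 2: unify (d -> Int) ~ Int  [subst: {-} | 2 pending]
  clash: (d -> Int) vs Int

Answer: FAIL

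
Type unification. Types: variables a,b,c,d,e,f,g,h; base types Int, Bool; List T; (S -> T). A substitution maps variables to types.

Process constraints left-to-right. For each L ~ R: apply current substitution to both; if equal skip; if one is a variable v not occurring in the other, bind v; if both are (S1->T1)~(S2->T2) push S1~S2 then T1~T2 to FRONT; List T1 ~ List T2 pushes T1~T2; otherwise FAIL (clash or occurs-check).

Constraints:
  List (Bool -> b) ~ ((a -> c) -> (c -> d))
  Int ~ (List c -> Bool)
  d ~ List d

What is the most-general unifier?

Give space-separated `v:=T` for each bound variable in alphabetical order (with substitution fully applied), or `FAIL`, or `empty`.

step 1: unify List (Bool -> b) ~ ((a -> c) -> (c -> d))  [subst: {-} | 2 pending]
  clash: List (Bool -> b) vs ((a -> c) -> (c -> d))

Answer: FAIL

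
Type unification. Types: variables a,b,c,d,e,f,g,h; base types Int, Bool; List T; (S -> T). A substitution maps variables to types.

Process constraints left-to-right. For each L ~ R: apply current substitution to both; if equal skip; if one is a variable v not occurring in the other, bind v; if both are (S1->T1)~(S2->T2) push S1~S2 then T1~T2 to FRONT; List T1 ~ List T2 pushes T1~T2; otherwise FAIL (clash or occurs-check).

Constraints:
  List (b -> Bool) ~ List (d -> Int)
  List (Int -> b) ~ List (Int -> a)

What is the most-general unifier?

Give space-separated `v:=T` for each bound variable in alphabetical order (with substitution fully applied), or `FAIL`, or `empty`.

Answer: FAIL

Derivation:
step 1: unify List (b -> Bool) ~ List (d -> Int)  [subst: {-} | 1 pending]
  -> decompose List: push (b -> Bool)~(d -> Int)
step 2: unify (b -> Bool) ~ (d -> Int)  [subst: {-} | 1 pending]
  -> decompose arrow: push b~d, Bool~Int
step 3: unify b ~ d  [subst: {-} | 2 pending]
  bind b := d
step 4: unify Bool ~ Int  [subst: {b:=d} | 1 pending]
  clash: Bool vs Int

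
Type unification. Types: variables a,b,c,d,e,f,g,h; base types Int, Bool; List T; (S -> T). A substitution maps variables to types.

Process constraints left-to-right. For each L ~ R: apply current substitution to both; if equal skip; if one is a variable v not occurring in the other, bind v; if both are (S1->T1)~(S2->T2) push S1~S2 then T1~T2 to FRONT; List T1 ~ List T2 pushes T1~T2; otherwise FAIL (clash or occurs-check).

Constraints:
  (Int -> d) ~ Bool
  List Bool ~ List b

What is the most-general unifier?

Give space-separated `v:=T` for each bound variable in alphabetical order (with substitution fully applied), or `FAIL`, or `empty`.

Answer: FAIL

Derivation:
step 1: unify (Int -> d) ~ Bool  [subst: {-} | 1 pending]
  clash: (Int -> d) vs Bool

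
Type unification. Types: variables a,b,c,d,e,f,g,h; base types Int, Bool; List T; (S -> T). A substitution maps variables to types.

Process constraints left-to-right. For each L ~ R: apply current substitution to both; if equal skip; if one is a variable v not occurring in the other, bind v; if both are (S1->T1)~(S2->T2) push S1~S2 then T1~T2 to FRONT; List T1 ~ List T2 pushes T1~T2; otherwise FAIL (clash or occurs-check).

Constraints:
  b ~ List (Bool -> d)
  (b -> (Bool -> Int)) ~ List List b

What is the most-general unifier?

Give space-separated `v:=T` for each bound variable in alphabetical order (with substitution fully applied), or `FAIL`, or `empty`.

step 1: unify b ~ List (Bool -> d)  [subst: {-} | 1 pending]
  bind b := List (Bool -> d)
step 2: unify (List (Bool -> d) -> (Bool -> Int)) ~ List List List (Bool -> d)  [subst: {b:=List (Bool -> d)} | 0 pending]
  clash: (List (Bool -> d) -> (Bool -> Int)) vs List List List (Bool -> d)

Answer: FAIL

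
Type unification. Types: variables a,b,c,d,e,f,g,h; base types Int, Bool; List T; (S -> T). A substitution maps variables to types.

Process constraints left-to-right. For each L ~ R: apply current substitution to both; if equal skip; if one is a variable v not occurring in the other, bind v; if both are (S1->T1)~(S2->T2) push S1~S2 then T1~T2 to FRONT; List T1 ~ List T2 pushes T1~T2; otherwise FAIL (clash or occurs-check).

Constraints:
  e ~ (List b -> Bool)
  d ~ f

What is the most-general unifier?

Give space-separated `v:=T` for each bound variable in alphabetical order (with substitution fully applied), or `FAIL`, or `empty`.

step 1: unify e ~ (List b -> Bool)  [subst: {-} | 1 pending]
  bind e := (List b -> Bool)
step 2: unify d ~ f  [subst: {e:=(List b -> Bool)} | 0 pending]
  bind d := f

Answer: d:=f e:=(List b -> Bool)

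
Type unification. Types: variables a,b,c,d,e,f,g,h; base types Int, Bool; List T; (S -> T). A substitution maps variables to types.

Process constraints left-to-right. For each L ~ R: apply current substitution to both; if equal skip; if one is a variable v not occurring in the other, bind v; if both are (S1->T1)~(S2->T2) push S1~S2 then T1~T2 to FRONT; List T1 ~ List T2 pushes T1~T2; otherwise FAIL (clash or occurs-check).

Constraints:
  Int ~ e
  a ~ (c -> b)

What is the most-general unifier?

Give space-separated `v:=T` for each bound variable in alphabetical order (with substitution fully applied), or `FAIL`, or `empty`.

step 1: unify Int ~ e  [subst: {-} | 1 pending]
  bind e := Int
step 2: unify a ~ (c -> b)  [subst: {e:=Int} | 0 pending]
  bind a := (c -> b)

Answer: a:=(c -> b) e:=Int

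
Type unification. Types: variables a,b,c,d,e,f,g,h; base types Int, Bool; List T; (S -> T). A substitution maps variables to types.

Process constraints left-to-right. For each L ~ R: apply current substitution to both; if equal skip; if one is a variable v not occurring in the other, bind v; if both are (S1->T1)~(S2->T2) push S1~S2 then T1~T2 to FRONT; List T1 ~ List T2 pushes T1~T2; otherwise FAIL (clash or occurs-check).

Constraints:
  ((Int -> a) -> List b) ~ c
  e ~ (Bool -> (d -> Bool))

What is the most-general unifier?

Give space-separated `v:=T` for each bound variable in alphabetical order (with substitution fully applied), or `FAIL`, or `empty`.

step 1: unify ((Int -> a) -> List b) ~ c  [subst: {-} | 1 pending]
  bind c := ((Int -> a) -> List b)
step 2: unify e ~ (Bool -> (d -> Bool))  [subst: {c:=((Int -> a) -> List b)} | 0 pending]
  bind e := (Bool -> (d -> Bool))

Answer: c:=((Int -> a) -> List b) e:=(Bool -> (d -> Bool))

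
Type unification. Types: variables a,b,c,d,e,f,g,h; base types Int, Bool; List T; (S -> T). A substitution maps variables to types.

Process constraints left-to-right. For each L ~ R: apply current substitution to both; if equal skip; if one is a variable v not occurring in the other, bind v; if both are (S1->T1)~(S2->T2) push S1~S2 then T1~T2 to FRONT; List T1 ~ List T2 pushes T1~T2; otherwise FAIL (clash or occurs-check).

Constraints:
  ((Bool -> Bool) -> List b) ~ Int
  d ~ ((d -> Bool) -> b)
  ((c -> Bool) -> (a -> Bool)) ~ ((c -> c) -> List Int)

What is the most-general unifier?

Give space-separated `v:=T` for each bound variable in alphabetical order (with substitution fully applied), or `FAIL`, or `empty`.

step 1: unify ((Bool -> Bool) -> List b) ~ Int  [subst: {-} | 2 pending]
  clash: ((Bool -> Bool) -> List b) vs Int

Answer: FAIL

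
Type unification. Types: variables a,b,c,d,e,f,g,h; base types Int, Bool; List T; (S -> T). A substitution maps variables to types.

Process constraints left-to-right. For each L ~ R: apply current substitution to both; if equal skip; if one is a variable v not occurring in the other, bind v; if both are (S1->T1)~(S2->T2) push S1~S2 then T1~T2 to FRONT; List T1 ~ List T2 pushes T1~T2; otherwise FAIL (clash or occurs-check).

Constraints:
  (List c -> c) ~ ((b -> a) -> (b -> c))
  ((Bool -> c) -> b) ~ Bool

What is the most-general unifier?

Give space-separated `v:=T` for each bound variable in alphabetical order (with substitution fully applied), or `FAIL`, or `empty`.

Answer: FAIL

Derivation:
step 1: unify (List c -> c) ~ ((b -> a) -> (b -> c))  [subst: {-} | 1 pending]
  -> decompose arrow: push List c~(b -> a), c~(b -> c)
step 2: unify List c ~ (b -> a)  [subst: {-} | 2 pending]
  clash: List c vs (b -> a)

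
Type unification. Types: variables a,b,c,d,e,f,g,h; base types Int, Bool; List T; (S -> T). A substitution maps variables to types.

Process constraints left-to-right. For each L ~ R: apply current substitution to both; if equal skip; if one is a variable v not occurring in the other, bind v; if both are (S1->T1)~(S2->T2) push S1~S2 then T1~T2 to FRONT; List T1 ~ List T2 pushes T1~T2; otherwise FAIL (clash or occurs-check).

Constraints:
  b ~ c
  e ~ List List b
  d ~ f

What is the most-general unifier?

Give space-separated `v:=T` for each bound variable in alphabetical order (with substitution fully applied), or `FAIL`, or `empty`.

Answer: b:=c d:=f e:=List List c

Derivation:
step 1: unify b ~ c  [subst: {-} | 2 pending]
  bind b := c
step 2: unify e ~ List List c  [subst: {b:=c} | 1 pending]
  bind e := List List c
step 3: unify d ~ f  [subst: {b:=c, e:=List List c} | 0 pending]
  bind d := f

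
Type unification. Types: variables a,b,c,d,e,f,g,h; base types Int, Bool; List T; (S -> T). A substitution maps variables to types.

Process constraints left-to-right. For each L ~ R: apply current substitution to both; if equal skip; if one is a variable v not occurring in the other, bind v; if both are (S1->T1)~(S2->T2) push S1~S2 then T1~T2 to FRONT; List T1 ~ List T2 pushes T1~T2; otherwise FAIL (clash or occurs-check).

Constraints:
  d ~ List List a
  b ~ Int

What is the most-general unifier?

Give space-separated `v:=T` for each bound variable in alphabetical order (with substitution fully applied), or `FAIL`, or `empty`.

Answer: b:=Int d:=List List a

Derivation:
step 1: unify d ~ List List a  [subst: {-} | 1 pending]
  bind d := List List a
step 2: unify b ~ Int  [subst: {d:=List List a} | 0 pending]
  bind b := Int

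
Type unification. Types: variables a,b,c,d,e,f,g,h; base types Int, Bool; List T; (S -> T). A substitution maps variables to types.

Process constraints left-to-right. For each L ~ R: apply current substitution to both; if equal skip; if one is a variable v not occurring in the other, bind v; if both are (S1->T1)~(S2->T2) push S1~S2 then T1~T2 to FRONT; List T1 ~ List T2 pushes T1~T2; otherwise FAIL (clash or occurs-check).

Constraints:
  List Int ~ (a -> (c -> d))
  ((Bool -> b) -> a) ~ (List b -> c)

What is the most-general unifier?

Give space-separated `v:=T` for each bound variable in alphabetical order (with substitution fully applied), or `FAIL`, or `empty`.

Answer: FAIL

Derivation:
step 1: unify List Int ~ (a -> (c -> d))  [subst: {-} | 1 pending]
  clash: List Int vs (a -> (c -> d))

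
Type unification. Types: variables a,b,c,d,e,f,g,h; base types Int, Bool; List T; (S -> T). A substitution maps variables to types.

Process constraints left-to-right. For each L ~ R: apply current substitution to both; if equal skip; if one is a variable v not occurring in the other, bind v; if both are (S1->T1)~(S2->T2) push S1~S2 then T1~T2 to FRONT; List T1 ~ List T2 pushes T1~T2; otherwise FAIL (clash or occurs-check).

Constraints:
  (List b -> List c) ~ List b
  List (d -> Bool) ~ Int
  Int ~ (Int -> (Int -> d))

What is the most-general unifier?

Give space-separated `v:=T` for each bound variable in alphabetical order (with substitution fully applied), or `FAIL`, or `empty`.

Answer: FAIL

Derivation:
step 1: unify (List b -> List c) ~ List b  [subst: {-} | 2 pending]
  clash: (List b -> List c) vs List b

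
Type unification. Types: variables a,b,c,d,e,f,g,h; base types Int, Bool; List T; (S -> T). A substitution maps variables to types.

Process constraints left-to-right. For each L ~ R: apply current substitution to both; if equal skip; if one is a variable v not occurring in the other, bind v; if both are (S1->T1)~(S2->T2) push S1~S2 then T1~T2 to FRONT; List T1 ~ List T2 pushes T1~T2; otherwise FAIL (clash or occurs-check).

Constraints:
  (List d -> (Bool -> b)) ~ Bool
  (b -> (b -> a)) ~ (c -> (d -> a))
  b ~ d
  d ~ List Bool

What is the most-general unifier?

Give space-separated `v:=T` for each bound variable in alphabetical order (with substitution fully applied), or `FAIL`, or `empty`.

Answer: FAIL

Derivation:
step 1: unify (List d -> (Bool -> b)) ~ Bool  [subst: {-} | 3 pending]
  clash: (List d -> (Bool -> b)) vs Bool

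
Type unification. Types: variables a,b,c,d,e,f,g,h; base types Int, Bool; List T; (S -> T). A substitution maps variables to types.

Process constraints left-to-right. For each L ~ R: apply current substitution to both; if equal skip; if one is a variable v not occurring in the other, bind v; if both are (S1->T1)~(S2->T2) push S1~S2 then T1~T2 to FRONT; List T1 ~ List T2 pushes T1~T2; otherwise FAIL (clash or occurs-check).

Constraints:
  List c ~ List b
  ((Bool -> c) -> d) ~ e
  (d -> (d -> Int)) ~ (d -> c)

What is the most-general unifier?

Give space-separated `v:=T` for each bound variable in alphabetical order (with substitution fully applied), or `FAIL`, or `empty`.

Answer: b:=(d -> Int) c:=(d -> Int) e:=((Bool -> (d -> Int)) -> d)

Derivation:
step 1: unify List c ~ List b  [subst: {-} | 2 pending]
  -> decompose List: push c~b
step 2: unify c ~ b  [subst: {-} | 2 pending]
  bind c := b
step 3: unify ((Bool -> b) -> d) ~ e  [subst: {c:=b} | 1 pending]
  bind e := ((Bool -> b) -> d)
step 4: unify (d -> (d -> Int)) ~ (d -> b)  [subst: {c:=b, e:=((Bool -> b) -> d)} | 0 pending]
  -> decompose arrow: push d~d, (d -> Int)~b
step 5: unify d ~ d  [subst: {c:=b, e:=((Bool -> b) -> d)} | 1 pending]
  -> identical, skip
step 6: unify (d -> Int) ~ b  [subst: {c:=b, e:=((Bool -> b) -> d)} | 0 pending]
  bind b := (d -> Int)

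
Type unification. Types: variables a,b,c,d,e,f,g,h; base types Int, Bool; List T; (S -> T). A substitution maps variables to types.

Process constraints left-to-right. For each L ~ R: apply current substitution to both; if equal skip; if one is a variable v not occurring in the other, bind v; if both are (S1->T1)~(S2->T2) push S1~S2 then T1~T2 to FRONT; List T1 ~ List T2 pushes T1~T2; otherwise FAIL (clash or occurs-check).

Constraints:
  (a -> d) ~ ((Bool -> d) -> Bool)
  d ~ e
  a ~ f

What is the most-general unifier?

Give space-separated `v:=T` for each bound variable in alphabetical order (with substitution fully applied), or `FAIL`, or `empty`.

Answer: a:=(Bool -> Bool) d:=Bool e:=Bool f:=(Bool -> Bool)

Derivation:
step 1: unify (a -> d) ~ ((Bool -> d) -> Bool)  [subst: {-} | 2 pending]
  -> decompose arrow: push a~(Bool -> d), d~Bool
step 2: unify a ~ (Bool -> d)  [subst: {-} | 3 pending]
  bind a := (Bool -> d)
step 3: unify d ~ Bool  [subst: {a:=(Bool -> d)} | 2 pending]
  bind d := Bool
step 4: unify Bool ~ e  [subst: {a:=(Bool -> d), d:=Bool} | 1 pending]
  bind e := Bool
step 5: unify (Bool -> Bool) ~ f  [subst: {a:=(Bool -> d), d:=Bool, e:=Bool} | 0 pending]
  bind f := (Bool -> Bool)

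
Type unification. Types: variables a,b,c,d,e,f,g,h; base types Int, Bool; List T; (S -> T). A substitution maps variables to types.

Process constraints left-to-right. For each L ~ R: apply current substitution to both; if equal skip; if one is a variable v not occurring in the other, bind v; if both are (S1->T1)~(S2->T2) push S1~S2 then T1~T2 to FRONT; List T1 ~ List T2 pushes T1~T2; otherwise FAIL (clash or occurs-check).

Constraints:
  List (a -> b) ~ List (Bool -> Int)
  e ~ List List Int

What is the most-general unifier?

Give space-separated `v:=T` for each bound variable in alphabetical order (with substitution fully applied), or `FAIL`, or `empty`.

step 1: unify List (a -> b) ~ List (Bool -> Int)  [subst: {-} | 1 pending]
  -> decompose List: push (a -> b)~(Bool -> Int)
step 2: unify (a -> b) ~ (Bool -> Int)  [subst: {-} | 1 pending]
  -> decompose arrow: push a~Bool, b~Int
step 3: unify a ~ Bool  [subst: {-} | 2 pending]
  bind a := Bool
step 4: unify b ~ Int  [subst: {a:=Bool} | 1 pending]
  bind b := Int
step 5: unify e ~ List List Int  [subst: {a:=Bool, b:=Int} | 0 pending]
  bind e := List List Int

Answer: a:=Bool b:=Int e:=List List Int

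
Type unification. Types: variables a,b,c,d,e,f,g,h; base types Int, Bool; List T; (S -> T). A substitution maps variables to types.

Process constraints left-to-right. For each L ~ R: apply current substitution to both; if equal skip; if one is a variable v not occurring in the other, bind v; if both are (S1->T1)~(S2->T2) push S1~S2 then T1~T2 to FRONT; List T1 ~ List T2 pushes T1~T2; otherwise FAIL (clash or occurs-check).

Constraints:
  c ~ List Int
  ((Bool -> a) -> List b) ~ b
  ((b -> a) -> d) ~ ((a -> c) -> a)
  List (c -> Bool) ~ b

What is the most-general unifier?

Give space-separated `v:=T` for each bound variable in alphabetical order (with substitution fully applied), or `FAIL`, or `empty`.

Answer: FAIL

Derivation:
step 1: unify c ~ List Int  [subst: {-} | 3 pending]
  bind c := List Int
step 2: unify ((Bool -> a) -> List b) ~ b  [subst: {c:=List Int} | 2 pending]
  occurs-check fail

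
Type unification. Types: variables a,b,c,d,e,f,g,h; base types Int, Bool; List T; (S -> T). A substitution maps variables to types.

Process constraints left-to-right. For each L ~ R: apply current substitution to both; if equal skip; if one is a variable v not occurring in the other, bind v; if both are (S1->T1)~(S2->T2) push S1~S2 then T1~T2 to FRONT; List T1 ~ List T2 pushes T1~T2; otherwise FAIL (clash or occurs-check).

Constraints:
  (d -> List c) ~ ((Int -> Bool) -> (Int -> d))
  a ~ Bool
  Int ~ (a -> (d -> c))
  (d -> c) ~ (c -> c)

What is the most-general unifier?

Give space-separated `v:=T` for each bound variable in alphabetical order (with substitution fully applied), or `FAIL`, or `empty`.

Answer: FAIL

Derivation:
step 1: unify (d -> List c) ~ ((Int -> Bool) -> (Int -> d))  [subst: {-} | 3 pending]
  -> decompose arrow: push d~(Int -> Bool), List c~(Int -> d)
step 2: unify d ~ (Int -> Bool)  [subst: {-} | 4 pending]
  bind d := (Int -> Bool)
step 3: unify List c ~ (Int -> (Int -> Bool))  [subst: {d:=(Int -> Bool)} | 3 pending]
  clash: List c vs (Int -> (Int -> Bool))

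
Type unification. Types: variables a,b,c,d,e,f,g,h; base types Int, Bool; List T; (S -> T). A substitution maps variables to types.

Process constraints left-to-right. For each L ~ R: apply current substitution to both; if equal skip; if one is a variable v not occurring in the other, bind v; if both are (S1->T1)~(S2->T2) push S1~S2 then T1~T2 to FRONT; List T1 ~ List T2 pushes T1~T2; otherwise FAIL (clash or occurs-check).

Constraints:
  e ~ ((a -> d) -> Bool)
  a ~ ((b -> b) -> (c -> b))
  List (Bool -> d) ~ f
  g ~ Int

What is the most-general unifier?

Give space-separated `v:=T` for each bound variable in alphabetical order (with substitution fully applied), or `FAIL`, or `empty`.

step 1: unify e ~ ((a -> d) -> Bool)  [subst: {-} | 3 pending]
  bind e := ((a -> d) -> Bool)
step 2: unify a ~ ((b -> b) -> (c -> b))  [subst: {e:=((a -> d) -> Bool)} | 2 pending]
  bind a := ((b -> b) -> (c -> b))
step 3: unify List (Bool -> d) ~ f  [subst: {e:=((a -> d) -> Bool), a:=((b -> b) -> (c -> b))} | 1 pending]
  bind f := List (Bool -> d)
step 4: unify g ~ Int  [subst: {e:=((a -> d) -> Bool), a:=((b -> b) -> (c -> b)), f:=List (Bool -> d)} | 0 pending]
  bind g := Int

Answer: a:=((b -> b) -> (c -> b)) e:=((((b -> b) -> (c -> b)) -> d) -> Bool) f:=List (Bool -> d) g:=Int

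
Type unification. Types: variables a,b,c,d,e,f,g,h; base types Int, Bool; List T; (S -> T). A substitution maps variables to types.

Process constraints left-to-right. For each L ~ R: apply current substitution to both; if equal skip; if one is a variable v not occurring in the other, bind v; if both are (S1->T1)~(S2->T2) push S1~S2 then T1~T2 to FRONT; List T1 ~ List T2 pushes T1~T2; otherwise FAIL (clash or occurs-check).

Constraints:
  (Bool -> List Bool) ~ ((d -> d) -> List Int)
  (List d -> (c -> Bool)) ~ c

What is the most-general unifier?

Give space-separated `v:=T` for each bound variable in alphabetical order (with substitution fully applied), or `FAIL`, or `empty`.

Answer: FAIL

Derivation:
step 1: unify (Bool -> List Bool) ~ ((d -> d) -> List Int)  [subst: {-} | 1 pending]
  -> decompose arrow: push Bool~(d -> d), List Bool~List Int
step 2: unify Bool ~ (d -> d)  [subst: {-} | 2 pending]
  clash: Bool vs (d -> d)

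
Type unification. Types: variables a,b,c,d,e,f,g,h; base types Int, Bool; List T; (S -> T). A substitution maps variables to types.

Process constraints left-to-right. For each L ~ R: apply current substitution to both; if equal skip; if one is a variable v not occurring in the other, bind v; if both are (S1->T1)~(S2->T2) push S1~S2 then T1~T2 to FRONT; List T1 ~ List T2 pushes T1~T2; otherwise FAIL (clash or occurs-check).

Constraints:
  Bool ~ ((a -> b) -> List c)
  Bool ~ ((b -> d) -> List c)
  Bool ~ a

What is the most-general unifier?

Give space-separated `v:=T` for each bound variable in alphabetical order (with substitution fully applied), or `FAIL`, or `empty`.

Answer: FAIL

Derivation:
step 1: unify Bool ~ ((a -> b) -> List c)  [subst: {-} | 2 pending]
  clash: Bool vs ((a -> b) -> List c)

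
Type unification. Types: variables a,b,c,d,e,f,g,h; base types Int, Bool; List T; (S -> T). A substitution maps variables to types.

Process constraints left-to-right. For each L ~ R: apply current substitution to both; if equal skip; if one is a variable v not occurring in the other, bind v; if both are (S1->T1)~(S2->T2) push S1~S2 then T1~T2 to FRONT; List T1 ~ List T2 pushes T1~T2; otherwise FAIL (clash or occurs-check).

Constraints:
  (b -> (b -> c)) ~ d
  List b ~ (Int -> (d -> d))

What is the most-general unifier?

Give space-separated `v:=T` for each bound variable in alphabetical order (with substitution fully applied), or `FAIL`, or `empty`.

step 1: unify (b -> (b -> c)) ~ d  [subst: {-} | 1 pending]
  bind d := (b -> (b -> c))
step 2: unify List b ~ (Int -> ((b -> (b -> c)) -> (b -> (b -> c))))  [subst: {d:=(b -> (b -> c))} | 0 pending]
  clash: List b vs (Int -> ((b -> (b -> c)) -> (b -> (b -> c))))

Answer: FAIL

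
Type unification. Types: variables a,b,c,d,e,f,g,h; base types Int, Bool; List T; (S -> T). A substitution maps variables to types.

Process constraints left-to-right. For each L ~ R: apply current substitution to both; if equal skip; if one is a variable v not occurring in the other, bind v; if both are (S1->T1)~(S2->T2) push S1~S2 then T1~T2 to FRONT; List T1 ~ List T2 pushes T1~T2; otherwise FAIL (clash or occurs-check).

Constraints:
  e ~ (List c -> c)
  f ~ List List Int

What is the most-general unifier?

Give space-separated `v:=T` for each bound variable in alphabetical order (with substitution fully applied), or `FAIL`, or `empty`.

Answer: e:=(List c -> c) f:=List List Int

Derivation:
step 1: unify e ~ (List c -> c)  [subst: {-} | 1 pending]
  bind e := (List c -> c)
step 2: unify f ~ List List Int  [subst: {e:=(List c -> c)} | 0 pending]
  bind f := List List Int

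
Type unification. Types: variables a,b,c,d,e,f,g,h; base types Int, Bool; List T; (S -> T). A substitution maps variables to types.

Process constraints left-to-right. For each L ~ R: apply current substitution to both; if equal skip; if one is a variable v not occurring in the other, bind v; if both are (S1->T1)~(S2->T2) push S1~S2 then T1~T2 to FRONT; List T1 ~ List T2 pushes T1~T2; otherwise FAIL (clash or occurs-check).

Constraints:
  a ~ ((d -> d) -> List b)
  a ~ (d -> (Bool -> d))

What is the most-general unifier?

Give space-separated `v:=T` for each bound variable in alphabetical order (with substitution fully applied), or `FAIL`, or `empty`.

step 1: unify a ~ ((d -> d) -> List b)  [subst: {-} | 1 pending]
  bind a := ((d -> d) -> List b)
step 2: unify ((d -> d) -> List b) ~ (d -> (Bool -> d))  [subst: {a:=((d -> d) -> List b)} | 0 pending]
  -> decompose arrow: push (d -> d)~d, List b~(Bool -> d)
step 3: unify (d -> d) ~ d  [subst: {a:=((d -> d) -> List b)} | 1 pending]
  occurs-check fail

Answer: FAIL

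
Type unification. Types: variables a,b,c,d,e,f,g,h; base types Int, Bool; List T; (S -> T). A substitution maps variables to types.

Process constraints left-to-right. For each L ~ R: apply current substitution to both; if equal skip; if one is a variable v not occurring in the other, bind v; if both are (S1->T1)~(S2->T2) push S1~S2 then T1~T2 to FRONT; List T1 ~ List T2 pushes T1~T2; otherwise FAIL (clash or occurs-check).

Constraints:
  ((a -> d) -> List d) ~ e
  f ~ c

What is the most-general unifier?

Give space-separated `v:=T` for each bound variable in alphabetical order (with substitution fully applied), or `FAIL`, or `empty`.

step 1: unify ((a -> d) -> List d) ~ e  [subst: {-} | 1 pending]
  bind e := ((a -> d) -> List d)
step 2: unify f ~ c  [subst: {e:=((a -> d) -> List d)} | 0 pending]
  bind f := c

Answer: e:=((a -> d) -> List d) f:=c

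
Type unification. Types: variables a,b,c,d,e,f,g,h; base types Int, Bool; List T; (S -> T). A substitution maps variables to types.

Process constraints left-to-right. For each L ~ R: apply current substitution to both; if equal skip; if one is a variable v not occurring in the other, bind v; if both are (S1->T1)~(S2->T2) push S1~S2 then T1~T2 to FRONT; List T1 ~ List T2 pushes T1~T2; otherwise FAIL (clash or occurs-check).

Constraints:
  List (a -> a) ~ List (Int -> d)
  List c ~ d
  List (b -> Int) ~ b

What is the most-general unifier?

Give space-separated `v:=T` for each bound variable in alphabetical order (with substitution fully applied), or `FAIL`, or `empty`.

Answer: FAIL

Derivation:
step 1: unify List (a -> a) ~ List (Int -> d)  [subst: {-} | 2 pending]
  -> decompose List: push (a -> a)~(Int -> d)
step 2: unify (a -> a) ~ (Int -> d)  [subst: {-} | 2 pending]
  -> decompose arrow: push a~Int, a~d
step 3: unify a ~ Int  [subst: {-} | 3 pending]
  bind a := Int
step 4: unify Int ~ d  [subst: {a:=Int} | 2 pending]
  bind d := Int
step 5: unify List c ~ Int  [subst: {a:=Int, d:=Int} | 1 pending]
  clash: List c vs Int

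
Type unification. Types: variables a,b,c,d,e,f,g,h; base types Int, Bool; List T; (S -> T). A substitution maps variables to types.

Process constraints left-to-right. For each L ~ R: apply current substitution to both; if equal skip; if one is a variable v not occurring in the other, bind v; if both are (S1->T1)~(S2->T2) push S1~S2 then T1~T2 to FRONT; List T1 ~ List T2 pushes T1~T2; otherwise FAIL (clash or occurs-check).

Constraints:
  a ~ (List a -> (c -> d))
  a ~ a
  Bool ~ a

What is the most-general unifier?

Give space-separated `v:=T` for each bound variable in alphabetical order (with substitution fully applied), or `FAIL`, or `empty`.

Answer: FAIL

Derivation:
step 1: unify a ~ (List a -> (c -> d))  [subst: {-} | 2 pending]
  occurs-check fail: a in (List a -> (c -> d))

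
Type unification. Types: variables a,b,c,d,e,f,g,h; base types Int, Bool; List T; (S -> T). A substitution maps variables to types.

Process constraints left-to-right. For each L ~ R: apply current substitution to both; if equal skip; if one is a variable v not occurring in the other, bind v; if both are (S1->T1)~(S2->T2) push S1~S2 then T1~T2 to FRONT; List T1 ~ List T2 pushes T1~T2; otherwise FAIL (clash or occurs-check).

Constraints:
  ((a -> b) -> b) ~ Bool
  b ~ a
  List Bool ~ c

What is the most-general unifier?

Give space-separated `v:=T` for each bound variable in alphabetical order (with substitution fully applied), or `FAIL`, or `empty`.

step 1: unify ((a -> b) -> b) ~ Bool  [subst: {-} | 2 pending]
  clash: ((a -> b) -> b) vs Bool

Answer: FAIL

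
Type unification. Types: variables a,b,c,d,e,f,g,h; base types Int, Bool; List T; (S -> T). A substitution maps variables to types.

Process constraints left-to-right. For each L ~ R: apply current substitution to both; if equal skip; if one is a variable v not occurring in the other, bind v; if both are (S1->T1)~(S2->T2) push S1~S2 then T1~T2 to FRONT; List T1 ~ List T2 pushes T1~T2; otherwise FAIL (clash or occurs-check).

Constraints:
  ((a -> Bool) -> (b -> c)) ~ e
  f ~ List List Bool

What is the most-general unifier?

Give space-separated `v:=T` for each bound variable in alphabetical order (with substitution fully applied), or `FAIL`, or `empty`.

Answer: e:=((a -> Bool) -> (b -> c)) f:=List List Bool

Derivation:
step 1: unify ((a -> Bool) -> (b -> c)) ~ e  [subst: {-} | 1 pending]
  bind e := ((a -> Bool) -> (b -> c))
step 2: unify f ~ List List Bool  [subst: {e:=((a -> Bool) -> (b -> c))} | 0 pending]
  bind f := List List Bool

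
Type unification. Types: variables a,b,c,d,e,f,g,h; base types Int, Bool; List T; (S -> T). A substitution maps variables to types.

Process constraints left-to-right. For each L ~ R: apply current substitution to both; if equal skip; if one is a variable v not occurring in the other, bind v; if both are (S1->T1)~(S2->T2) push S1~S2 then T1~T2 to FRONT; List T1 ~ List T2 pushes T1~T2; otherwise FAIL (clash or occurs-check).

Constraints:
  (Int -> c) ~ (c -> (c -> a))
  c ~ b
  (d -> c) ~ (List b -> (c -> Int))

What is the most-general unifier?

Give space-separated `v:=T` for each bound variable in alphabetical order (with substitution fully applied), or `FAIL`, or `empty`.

step 1: unify (Int -> c) ~ (c -> (c -> a))  [subst: {-} | 2 pending]
  -> decompose arrow: push Int~c, c~(c -> a)
step 2: unify Int ~ c  [subst: {-} | 3 pending]
  bind c := Int
step 3: unify Int ~ (Int -> a)  [subst: {c:=Int} | 2 pending]
  clash: Int vs (Int -> a)

Answer: FAIL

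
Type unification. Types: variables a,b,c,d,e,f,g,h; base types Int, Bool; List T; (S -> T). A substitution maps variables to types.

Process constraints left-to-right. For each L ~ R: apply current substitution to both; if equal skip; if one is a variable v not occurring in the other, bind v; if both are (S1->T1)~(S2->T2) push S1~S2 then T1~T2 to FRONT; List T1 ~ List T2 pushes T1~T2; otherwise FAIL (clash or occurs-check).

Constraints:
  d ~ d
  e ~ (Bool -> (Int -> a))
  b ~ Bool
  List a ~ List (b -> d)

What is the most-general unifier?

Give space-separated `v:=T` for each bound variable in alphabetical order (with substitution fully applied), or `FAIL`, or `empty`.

Answer: a:=(Bool -> d) b:=Bool e:=(Bool -> (Int -> (Bool -> d)))

Derivation:
step 1: unify d ~ d  [subst: {-} | 3 pending]
  -> identical, skip
step 2: unify e ~ (Bool -> (Int -> a))  [subst: {-} | 2 pending]
  bind e := (Bool -> (Int -> a))
step 3: unify b ~ Bool  [subst: {e:=(Bool -> (Int -> a))} | 1 pending]
  bind b := Bool
step 4: unify List a ~ List (Bool -> d)  [subst: {e:=(Bool -> (Int -> a)), b:=Bool} | 0 pending]
  -> decompose List: push a~(Bool -> d)
step 5: unify a ~ (Bool -> d)  [subst: {e:=(Bool -> (Int -> a)), b:=Bool} | 0 pending]
  bind a := (Bool -> d)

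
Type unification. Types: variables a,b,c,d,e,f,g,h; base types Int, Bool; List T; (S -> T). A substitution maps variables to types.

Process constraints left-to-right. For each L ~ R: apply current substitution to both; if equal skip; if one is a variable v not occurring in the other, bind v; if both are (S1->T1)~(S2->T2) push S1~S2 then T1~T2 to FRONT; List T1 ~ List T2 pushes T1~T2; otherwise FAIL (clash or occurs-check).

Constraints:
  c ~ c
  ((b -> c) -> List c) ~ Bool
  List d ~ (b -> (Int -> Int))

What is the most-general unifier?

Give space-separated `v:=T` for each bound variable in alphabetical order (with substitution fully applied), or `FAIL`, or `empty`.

step 1: unify c ~ c  [subst: {-} | 2 pending]
  -> identical, skip
step 2: unify ((b -> c) -> List c) ~ Bool  [subst: {-} | 1 pending]
  clash: ((b -> c) -> List c) vs Bool

Answer: FAIL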